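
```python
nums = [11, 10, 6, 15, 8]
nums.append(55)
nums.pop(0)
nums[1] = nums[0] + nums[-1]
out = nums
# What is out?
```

Trace (tracking out):
nums = [11, 10, 6, 15, 8]  # -> nums = [11, 10, 6, 15, 8]
nums.append(55)  # -> nums = [11, 10, 6, 15, 8, 55]
nums.pop(0)  # -> nums = [10, 6, 15, 8, 55]
nums[1] = nums[0] + nums[-1]  # -> nums = [10, 65, 15, 8, 55]
out = nums  # -> out = [10, 65, 15, 8, 55]

Answer: [10, 65, 15, 8, 55]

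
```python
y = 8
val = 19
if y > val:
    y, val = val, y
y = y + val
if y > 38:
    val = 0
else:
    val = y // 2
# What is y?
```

Answer: 27

Derivation:
Trace (tracking y):
y = 8  # -> y = 8
val = 19  # -> val = 19
if y > val:  # condition is False
y = y + val  # -> y = 27
if y > 38:  # condition is False
else:
    val = y // 2  # -> val = 13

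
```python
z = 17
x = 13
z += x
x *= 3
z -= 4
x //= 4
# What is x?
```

Trace (tracking x):
z = 17  # -> z = 17
x = 13  # -> x = 13
z += x  # -> z = 30
x *= 3  # -> x = 39
z -= 4  # -> z = 26
x //= 4  # -> x = 9

Answer: 9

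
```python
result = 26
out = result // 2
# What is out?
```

Answer: 13

Derivation:
Trace (tracking out):
result = 26  # -> result = 26
out = result // 2  # -> out = 13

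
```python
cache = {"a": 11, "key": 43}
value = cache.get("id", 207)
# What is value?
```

Trace (tracking value):
cache = {'a': 11, 'key': 43}  # -> cache = {'a': 11, 'key': 43}
value = cache.get('id', 207)  # -> value = 207

Answer: 207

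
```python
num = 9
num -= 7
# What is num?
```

Trace (tracking num):
num = 9  # -> num = 9
num -= 7  # -> num = 2

Answer: 2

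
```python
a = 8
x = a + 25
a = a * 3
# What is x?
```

Trace (tracking x):
a = 8  # -> a = 8
x = a + 25  # -> x = 33
a = a * 3  # -> a = 24

Answer: 33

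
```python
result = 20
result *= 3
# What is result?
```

Answer: 60

Derivation:
Trace (tracking result):
result = 20  # -> result = 20
result *= 3  # -> result = 60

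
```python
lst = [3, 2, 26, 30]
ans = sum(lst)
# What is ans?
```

Trace (tracking ans):
lst = [3, 2, 26, 30]  # -> lst = [3, 2, 26, 30]
ans = sum(lst)  # -> ans = 61

Answer: 61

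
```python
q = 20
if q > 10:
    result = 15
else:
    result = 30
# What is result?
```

Answer: 15

Derivation:
Trace (tracking result):
q = 20  # -> q = 20
if q > 10:  # condition is True
    result = 15  # -> result = 15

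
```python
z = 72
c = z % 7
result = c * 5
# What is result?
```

Trace (tracking result):
z = 72  # -> z = 72
c = z % 7  # -> c = 2
result = c * 5  # -> result = 10

Answer: 10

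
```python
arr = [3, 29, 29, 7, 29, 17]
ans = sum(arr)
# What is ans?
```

Trace (tracking ans):
arr = [3, 29, 29, 7, 29, 17]  # -> arr = [3, 29, 29, 7, 29, 17]
ans = sum(arr)  # -> ans = 114

Answer: 114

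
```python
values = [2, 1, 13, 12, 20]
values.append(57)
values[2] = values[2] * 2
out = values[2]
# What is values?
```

Answer: [2, 1, 26, 12, 20, 57]

Derivation:
Trace (tracking values):
values = [2, 1, 13, 12, 20]  # -> values = [2, 1, 13, 12, 20]
values.append(57)  # -> values = [2, 1, 13, 12, 20, 57]
values[2] = values[2] * 2  # -> values = [2, 1, 26, 12, 20, 57]
out = values[2]  # -> out = 26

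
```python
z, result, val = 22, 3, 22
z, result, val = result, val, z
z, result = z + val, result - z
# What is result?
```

Trace (tracking result):
z, result, val = (22, 3, 22)  # -> z = 22, result = 3, val = 22
z, result, val = (result, val, z)  # -> z = 3, result = 22, val = 22
z, result = (z + val, result - z)  # -> z = 25, result = 19

Answer: 19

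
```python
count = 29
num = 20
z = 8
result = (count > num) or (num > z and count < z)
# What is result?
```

Answer: True

Derivation:
Trace (tracking result):
count = 29  # -> count = 29
num = 20  # -> num = 20
z = 8  # -> z = 8
result = count > num or (num > z and count < z)  # -> result = True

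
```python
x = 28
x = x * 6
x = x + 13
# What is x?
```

Trace (tracking x):
x = 28  # -> x = 28
x = x * 6  # -> x = 168
x = x + 13  # -> x = 181

Answer: 181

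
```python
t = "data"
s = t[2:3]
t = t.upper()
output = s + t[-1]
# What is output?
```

Answer: 'tA'

Derivation:
Trace (tracking output):
t = 'data'  # -> t = 'data'
s = t[2:3]  # -> s = 't'
t = t.upper()  # -> t = 'DATA'
output = s + t[-1]  # -> output = 'tA'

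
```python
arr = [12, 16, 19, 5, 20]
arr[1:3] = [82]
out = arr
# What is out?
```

Answer: [12, 82, 5, 20]

Derivation:
Trace (tracking out):
arr = [12, 16, 19, 5, 20]  # -> arr = [12, 16, 19, 5, 20]
arr[1:3] = [82]  # -> arr = [12, 82, 5, 20]
out = arr  # -> out = [12, 82, 5, 20]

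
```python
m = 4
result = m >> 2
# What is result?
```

Answer: 1

Derivation:
Trace (tracking result):
m = 4  # -> m = 4
result = m >> 2  # -> result = 1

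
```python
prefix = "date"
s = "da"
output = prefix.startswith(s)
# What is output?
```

Trace (tracking output):
prefix = 'date'  # -> prefix = 'date'
s = 'da'  # -> s = 'da'
output = prefix.startswith(s)  # -> output = True

Answer: True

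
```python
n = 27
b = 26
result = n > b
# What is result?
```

Answer: True

Derivation:
Trace (tracking result):
n = 27  # -> n = 27
b = 26  # -> b = 26
result = n > b  # -> result = True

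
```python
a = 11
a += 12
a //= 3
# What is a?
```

Answer: 7

Derivation:
Trace (tracking a):
a = 11  # -> a = 11
a += 12  # -> a = 23
a //= 3  # -> a = 7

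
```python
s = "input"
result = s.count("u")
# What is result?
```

Trace (tracking result):
s = 'input'  # -> s = 'input'
result = s.count('u')  # -> result = 1

Answer: 1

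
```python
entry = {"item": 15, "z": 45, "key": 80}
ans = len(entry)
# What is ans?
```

Answer: 3

Derivation:
Trace (tracking ans):
entry = {'item': 15, 'z': 45, 'key': 80}  # -> entry = {'item': 15, 'z': 45, 'key': 80}
ans = len(entry)  # -> ans = 3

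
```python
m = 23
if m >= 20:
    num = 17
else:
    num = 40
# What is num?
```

Trace (tracking num):
m = 23  # -> m = 23
if m >= 20:  # condition is True
    num = 17  # -> num = 17

Answer: 17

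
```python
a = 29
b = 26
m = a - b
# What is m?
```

Answer: 3

Derivation:
Trace (tracking m):
a = 29  # -> a = 29
b = 26  # -> b = 26
m = a - b  # -> m = 3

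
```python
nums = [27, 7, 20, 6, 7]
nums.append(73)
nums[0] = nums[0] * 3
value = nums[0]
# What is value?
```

Answer: 81

Derivation:
Trace (tracking value):
nums = [27, 7, 20, 6, 7]  # -> nums = [27, 7, 20, 6, 7]
nums.append(73)  # -> nums = [27, 7, 20, 6, 7, 73]
nums[0] = nums[0] * 3  # -> nums = [81, 7, 20, 6, 7, 73]
value = nums[0]  # -> value = 81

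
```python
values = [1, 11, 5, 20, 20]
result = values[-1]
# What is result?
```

Trace (tracking result):
values = [1, 11, 5, 20, 20]  # -> values = [1, 11, 5, 20, 20]
result = values[-1]  # -> result = 20

Answer: 20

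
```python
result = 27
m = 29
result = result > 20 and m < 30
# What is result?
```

Answer: True

Derivation:
Trace (tracking result):
result = 27  # -> result = 27
m = 29  # -> m = 29
result = result > 20 and m < 30  # -> result = True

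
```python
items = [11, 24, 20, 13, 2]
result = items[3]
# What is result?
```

Answer: 13

Derivation:
Trace (tracking result):
items = [11, 24, 20, 13, 2]  # -> items = [11, 24, 20, 13, 2]
result = items[3]  # -> result = 13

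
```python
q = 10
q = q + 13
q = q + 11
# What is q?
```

Answer: 34

Derivation:
Trace (tracking q):
q = 10  # -> q = 10
q = q + 13  # -> q = 23
q = q + 11  # -> q = 34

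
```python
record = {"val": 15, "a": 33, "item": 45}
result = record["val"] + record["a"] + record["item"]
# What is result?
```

Answer: 93

Derivation:
Trace (tracking result):
record = {'val': 15, 'a': 33, 'item': 45}  # -> record = {'val': 15, 'a': 33, 'item': 45}
result = record['val'] + record['a'] + record['item']  # -> result = 93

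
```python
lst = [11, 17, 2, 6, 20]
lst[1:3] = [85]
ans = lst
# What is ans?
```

Trace (tracking ans):
lst = [11, 17, 2, 6, 20]  # -> lst = [11, 17, 2, 6, 20]
lst[1:3] = [85]  # -> lst = [11, 85, 6, 20]
ans = lst  # -> ans = [11, 85, 6, 20]

Answer: [11, 85, 6, 20]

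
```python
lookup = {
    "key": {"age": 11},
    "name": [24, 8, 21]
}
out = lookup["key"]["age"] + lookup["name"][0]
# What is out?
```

Answer: 35

Derivation:
Trace (tracking out):
lookup = {'key': {'age': 11}, 'name': [24, 8, 21]}  # -> lookup = {'key': {'age': 11}, 'name': [24, 8, 21]}
out = lookup['key']['age'] + lookup['name'][0]  # -> out = 35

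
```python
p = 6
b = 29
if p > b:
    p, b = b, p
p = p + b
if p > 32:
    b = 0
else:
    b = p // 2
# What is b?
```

Trace (tracking b):
p = 6  # -> p = 6
b = 29  # -> b = 29
if p > b:  # condition is False
p = p + b  # -> p = 35
if p > 32:  # condition is True
    b = 0  # -> b = 0

Answer: 0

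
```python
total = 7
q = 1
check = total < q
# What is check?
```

Trace (tracking check):
total = 7  # -> total = 7
q = 1  # -> q = 1
check = total < q  # -> check = False

Answer: False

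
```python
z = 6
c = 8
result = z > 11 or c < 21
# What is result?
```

Trace (tracking result):
z = 6  # -> z = 6
c = 8  # -> c = 8
result = z > 11 or c < 21  # -> result = True

Answer: True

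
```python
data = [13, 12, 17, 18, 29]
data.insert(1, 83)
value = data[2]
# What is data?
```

Answer: [13, 83, 12, 17, 18, 29]

Derivation:
Trace (tracking data):
data = [13, 12, 17, 18, 29]  # -> data = [13, 12, 17, 18, 29]
data.insert(1, 83)  # -> data = [13, 83, 12, 17, 18, 29]
value = data[2]  # -> value = 12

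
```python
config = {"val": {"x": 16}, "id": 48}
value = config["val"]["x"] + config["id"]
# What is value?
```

Trace (tracking value):
config = {'val': {'x': 16}, 'id': 48}  # -> config = {'val': {'x': 16}, 'id': 48}
value = config['val']['x'] + config['id']  # -> value = 64

Answer: 64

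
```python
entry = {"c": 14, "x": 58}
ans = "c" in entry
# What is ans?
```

Trace (tracking ans):
entry = {'c': 14, 'x': 58}  # -> entry = {'c': 14, 'x': 58}
ans = 'c' in entry  # -> ans = True

Answer: True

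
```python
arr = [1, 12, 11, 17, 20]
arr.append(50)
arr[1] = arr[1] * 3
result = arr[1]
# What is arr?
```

Trace (tracking arr):
arr = [1, 12, 11, 17, 20]  # -> arr = [1, 12, 11, 17, 20]
arr.append(50)  # -> arr = [1, 12, 11, 17, 20, 50]
arr[1] = arr[1] * 3  # -> arr = [1, 36, 11, 17, 20, 50]
result = arr[1]  # -> result = 36

Answer: [1, 36, 11, 17, 20, 50]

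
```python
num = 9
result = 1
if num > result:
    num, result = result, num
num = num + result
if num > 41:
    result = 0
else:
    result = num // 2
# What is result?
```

Trace (tracking result):
num = 9  # -> num = 9
result = 1  # -> result = 1
if num > result:  # condition is True
    num, result = (result, num)  # -> num = 1, result = 9
num = num + result  # -> num = 10
if num > 41:  # condition is False
else:
    result = num // 2  # -> result = 5

Answer: 5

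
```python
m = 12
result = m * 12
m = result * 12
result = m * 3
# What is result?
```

Trace (tracking result):
m = 12  # -> m = 12
result = m * 12  # -> result = 144
m = result * 12  # -> m = 1728
result = m * 3  # -> result = 5184

Answer: 5184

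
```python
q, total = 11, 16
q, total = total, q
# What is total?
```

Answer: 11

Derivation:
Trace (tracking total):
q, total = (11, 16)  # -> q = 11, total = 16
q, total = (total, q)  # -> q = 16, total = 11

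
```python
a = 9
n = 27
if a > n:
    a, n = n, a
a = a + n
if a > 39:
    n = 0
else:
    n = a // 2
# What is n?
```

Trace (tracking n):
a = 9  # -> a = 9
n = 27  # -> n = 27
if a > n:  # condition is False
a = a + n  # -> a = 36
if a > 39:  # condition is False
else:
    n = a // 2  # -> n = 18

Answer: 18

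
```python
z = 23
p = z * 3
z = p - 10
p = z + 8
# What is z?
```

Trace (tracking z):
z = 23  # -> z = 23
p = z * 3  # -> p = 69
z = p - 10  # -> z = 59
p = z + 8  # -> p = 67

Answer: 59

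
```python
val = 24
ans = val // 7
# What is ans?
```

Answer: 3

Derivation:
Trace (tracking ans):
val = 24  # -> val = 24
ans = val // 7  # -> ans = 3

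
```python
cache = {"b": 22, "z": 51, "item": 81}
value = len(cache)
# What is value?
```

Answer: 3

Derivation:
Trace (tracking value):
cache = {'b': 22, 'z': 51, 'item': 81}  # -> cache = {'b': 22, 'z': 51, 'item': 81}
value = len(cache)  # -> value = 3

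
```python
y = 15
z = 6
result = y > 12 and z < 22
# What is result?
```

Answer: True

Derivation:
Trace (tracking result):
y = 15  # -> y = 15
z = 6  # -> z = 6
result = y > 12 and z < 22  # -> result = True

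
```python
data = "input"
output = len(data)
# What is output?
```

Answer: 5

Derivation:
Trace (tracking output):
data = 'input'  # -> data = 'input'
output = len(data)  # -> output = 5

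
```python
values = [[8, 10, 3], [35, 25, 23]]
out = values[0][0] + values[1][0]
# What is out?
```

Trace (tracking out):
values = [[8, 10, 3], [35, 25, 23]]  # -> values = [[8, 10, 3], [35, 25, 23]]
out = values[0][0] + values[1][0]  # -> out = 43

Answer: 43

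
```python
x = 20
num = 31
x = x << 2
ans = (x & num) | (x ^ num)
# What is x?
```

Answer: 80

Derivation:
Trace (tracking x):
x = 20  # -> x = 20
num = 31  # -> num = 31
x = x << 2  # -> x = 80
ans = x & num | x ^ num  # -> ans = 95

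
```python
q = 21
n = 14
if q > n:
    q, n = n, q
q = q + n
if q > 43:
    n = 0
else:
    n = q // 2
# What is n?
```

Trace (tracking n):
q = 21  # -> q = 21
n = 14  # -> n = 14
if q > n:  # condition is True
    q, n = (n, q)  # -> q = 14, n = 21
q = q + n  # -> q = 35
if q > 43:  # condition is False
else:
    n = q // 2  # -> n = 17

Answer: 17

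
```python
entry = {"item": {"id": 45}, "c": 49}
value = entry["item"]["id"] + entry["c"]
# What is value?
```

Trace (tracking value):
entry = {'item': {'id': 45}, 'c': 49}  # -> entry = {'item': {'id': 45}, 'c': 49}
value = entry['item']['id'] + entry['c']  # -> value = 94

Answer: 94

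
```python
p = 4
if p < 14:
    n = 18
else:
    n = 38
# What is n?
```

Answer: 18

Derivation:
Trace (tracking n):
p = 4  # -> p = 4
if p < 14:  # condition is True
    n = 18  # -> n = 18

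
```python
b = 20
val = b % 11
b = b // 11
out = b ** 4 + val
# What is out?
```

Trace (tracking out):
b = 20  # -> b = 20
val = b % 11  # -> val = 9
b = b // 11  # -> b = 1
out = b ** 4 + val  # -> out = 10

Answer: 10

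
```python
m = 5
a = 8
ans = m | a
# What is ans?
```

Trace (tracking ans):
m = 5  # -> m = 5
a = 8  # -> a = 8
ans = m | a  # -> ans = 13

Answer: 13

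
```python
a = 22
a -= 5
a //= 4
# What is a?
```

Answer: 4

Derivation:
Trace (tracking a):
a = 22  # -> a = 22
a -= 5  # -> a = 17
a //= 4  # -> a = 4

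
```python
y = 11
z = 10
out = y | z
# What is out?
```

Trace (tracking out):
y = 11  # -> y = 11
z = 10  # -> z = 10
out = y | z  # -> out = 11

Answer: 11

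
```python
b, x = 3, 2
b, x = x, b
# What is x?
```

Answer: 3

Derivation:
Trace (tracking x):
b, x = (3, 2)  # -> b = 3, x = 2
b, x = (x, b)  # -> b = 2, x = 3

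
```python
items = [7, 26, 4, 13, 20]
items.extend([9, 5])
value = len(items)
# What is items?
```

Trace (tracking items):
items = [7, 26, 4, 13, 20]  # -> items = [7, 26, 4, 13, 20]
items.extend([9, 5])  # -> items = [7, 26, 4, 13, 20, 9, 5]
value = len(items)  # -> value = 7

Answer: [7, 26, 4, 13, 20, 9, 5]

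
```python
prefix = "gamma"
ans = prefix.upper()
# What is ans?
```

Answer: 'GAMMA'

Derivation:
Trace (tracking ans):
prefix = 'gamma'  # -> prefix = 'gamma'
ans = prefix.upper()  # -> ans = 'GAMMA'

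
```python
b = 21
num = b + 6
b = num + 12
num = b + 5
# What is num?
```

Answer: 44

Derivation:
Trace (tracking num):
b = 21  # -> b = 21
num = b + 6  # -> num = 27
b = num + 12  # -> b = 39
num = b + 5  # -> num = 44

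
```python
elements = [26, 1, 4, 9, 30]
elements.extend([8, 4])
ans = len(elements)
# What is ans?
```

Trace (tracking ans):
elements = [26, 1, 4, 9, 30]  # -> elements = [26, 1, 4, 9, 30]
elements.extend([8, 4])  # -> elements = [26, 1, 4, 9, 30, 8, 4]
ans = len(elements)  # -> ans = 7

Answer: 7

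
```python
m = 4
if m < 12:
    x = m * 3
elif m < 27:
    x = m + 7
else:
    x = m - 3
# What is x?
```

Answer: 12

Derivation:
Trace (tracking x):
m = 4  # -> m = 4
if m < 12:  # condition is True
    x = m * 3  # -> x = 12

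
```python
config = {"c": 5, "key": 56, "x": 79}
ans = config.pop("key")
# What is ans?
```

Answer: 56

Derivation:
Trace (tracking ans):
config = {'c': 5, 'key': 56, 'x': 79}  # -> config = {'c': 5, 'key': 56, 'x': 79}
ans = config.pop('key')  # -> ans = 56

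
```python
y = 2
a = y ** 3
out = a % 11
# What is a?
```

Trace (tracking a):
y = 2  # -> y = 2
a = y ** 3  # -> a = 8
out = a % 11  # -> out = 8

Answer: 8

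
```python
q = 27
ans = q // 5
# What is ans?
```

Answer: 5

Derivation:
Trace (tracking ans):
q = 27  # -> q = 27
ans = q // 5  # -> ans = 5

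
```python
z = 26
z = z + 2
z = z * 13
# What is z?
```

Answer: 364

Derivation:
Trace (tracking z):
z = 26  # -> z = 26
z = z + 2  # -> z = 28
z = z * 13  # -> z = 364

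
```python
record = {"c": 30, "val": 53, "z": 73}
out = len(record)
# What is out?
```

Trace (tracking out):
record = {'c': 30, 'val': 53, 'z': 73}  # -> record = {'c': 30, 'val': 53, 'z': 73}
out = len(record)  # -> out = 3

Answer: 3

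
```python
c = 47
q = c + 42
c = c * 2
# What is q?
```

Trace (tracking q):
c = 47  # -> c = 47
q = c + 42  # -> q = 89
c = c * 2  # -> c = 94

Answer: 89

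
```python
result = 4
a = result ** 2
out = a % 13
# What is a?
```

Answer: 16

Derivation:
Trace (tracking a):
result = 4  # -> result = 4
a = result ** 2  # -> a = 16
out = a % 13  # -> out = 3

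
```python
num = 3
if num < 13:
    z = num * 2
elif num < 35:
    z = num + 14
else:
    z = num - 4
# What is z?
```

Trace (tracking z):
num = 3  # -> num = 3
if num < 13:  # condition is True
    z = num * 2  # -> z = 6

Answer: 6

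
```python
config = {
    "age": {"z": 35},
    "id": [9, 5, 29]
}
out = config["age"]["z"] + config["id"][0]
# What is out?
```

Trace (tracking out):
config = {'age': {'z': 35}, 'id': [9, 5, 29]}  # -> config = {'age': {'z': 35}, 'id': [9, 5, 29]}
out = config['age']['z'] + config['id'][0]  # -> out = 44

Answer: 44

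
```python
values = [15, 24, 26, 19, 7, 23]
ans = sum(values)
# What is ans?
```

Answer: 114

Derivation:
Trace (tracking ans):
values = [15, 24, 26, 19, 7, 23]  # -> values = [15, 24, 26, 19, 7, 23]
ans = sum(values)  # -> ans = 114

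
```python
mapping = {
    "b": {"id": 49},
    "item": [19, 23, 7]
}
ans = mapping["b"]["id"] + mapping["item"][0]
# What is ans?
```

Answer: 68

Derivation:
Trace (tracking ans):
mapping = {'b': {'id': 49}, 'item': [19, 23, 7]}  # -> mapping = {'b': {'id': 49}, 'item': [19, 23, 7]}
ans = mapping['b']['id'] + mapping['item'][0]  # -> ans = 68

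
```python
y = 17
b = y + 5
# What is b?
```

Trace (tracking b):
y = 17  # -> y = 17
b = y + 5  # -> b = 22

Answer: 22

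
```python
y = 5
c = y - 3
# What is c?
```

Trace (tracking c):
y = 5  # -> y = 5
c = y - 3  # -> c = 2

Answer: 2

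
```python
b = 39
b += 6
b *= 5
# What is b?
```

Trace (tracking b):
b = 39  # -> b = 39
b += 6  # -> b = 45
b *= 5  # -> b = 225

Answer: 225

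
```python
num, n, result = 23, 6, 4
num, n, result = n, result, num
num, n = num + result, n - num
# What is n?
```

Trace (tracking n):
num, n, result = (23, 6, 4)  # -> num = 23, n = 6, result = 4
num, n, result = (n, result, num)  # -> num = 6, n = 4, result = 23
num, n = (num + result, n - num)  # -> num = 29, n = -2

Answer: -2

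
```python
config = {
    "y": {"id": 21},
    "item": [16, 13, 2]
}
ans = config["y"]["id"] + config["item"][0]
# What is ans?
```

Trace (tracking ans):
config = {'y': {'id': 21}, 'item': [16, 13, 2]}  # -> config = {'y': {'id': 21}, 'item': [16, 13, 2]}
ans = config['y']['id'] + config['item'][0]  # -> ans = 37

Answer: 37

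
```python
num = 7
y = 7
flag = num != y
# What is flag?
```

Answer: False

Derivation:
Trace (tracking flag):
num = 7  # -> num = 7
y = 7  # -> y = 7
flag = num != y  # -> flag = False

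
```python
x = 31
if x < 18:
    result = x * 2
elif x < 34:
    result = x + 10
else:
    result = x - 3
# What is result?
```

Answer: 41

Derivation:
Trace (tracking result):
x = 31  # -> x = 31
if x < 18:  # condition is False
elif x < 34:  # condition is True
    result = x + 10  # -> result = 41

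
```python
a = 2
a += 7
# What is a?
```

Answer: 9

Derivation:
Trace (tracking a):
a = 2  # -> a = 2
a += 7  # -> a = 9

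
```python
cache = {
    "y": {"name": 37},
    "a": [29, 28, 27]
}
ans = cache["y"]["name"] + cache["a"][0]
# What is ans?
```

Trace (tracking ans):
cache = {'y': {'name': 37}, 'a': [29, 28, 27]}  # -> cache = {'y': {'name': 37}, 'a': [29, 28, 27]}
ans = cache['y']['name'] + cache['a'][0]  # -> ans = 66

Answer: 66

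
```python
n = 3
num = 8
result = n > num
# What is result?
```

Trace (tracking result):
n = 3  # -> n = 3
num = 8  # -> num = 8
result = n > num  # -> result = False

Answer: False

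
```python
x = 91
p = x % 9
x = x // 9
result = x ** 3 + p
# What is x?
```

Answer: 10

Derivation:
Trace (tracking x):
x = 91  # -> x = 91
p = x % 9  # -> p = 1
x = x // 9  # -> x = 10
result = x ** 3 + p  # -> result = 1001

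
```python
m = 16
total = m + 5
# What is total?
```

Trace (tracking total):
m = 16  # -> m = 16
total = m + 5  # -> total = 21

Answer: 21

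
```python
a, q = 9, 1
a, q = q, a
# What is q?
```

Trace (tracking q):
a, q = (9, 1)  # -> a = 9, q = 1
a, q = (q, a)  # -> a = 1, q = 9

Answer: 9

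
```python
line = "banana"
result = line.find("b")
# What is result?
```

Answer: 0

Derivation:
Trace (tracking result):
line = 'banana'  # -> line = 'banana'
result = line.find('b')  # -> result = 0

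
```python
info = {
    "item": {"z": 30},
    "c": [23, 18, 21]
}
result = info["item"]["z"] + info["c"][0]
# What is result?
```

Trace (tracking result):
info = {'item': {'z': 30}, 'c': [23, 18, 21]}  # -> info = {'item': {'z': 30}, 'c': [23, 18, 21]}
result = info['item']['z'] + info['c'][0]  # -> result = 53

Answer: 53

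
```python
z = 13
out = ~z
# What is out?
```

Trace (tracking out):
z = 13  # -> z = 13
out = ~z  # -> out = -14

Answer: -14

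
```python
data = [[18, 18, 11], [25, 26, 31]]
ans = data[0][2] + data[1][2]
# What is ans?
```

Answer: 42

Derivation:
Trace (tracking ans):
data = [[18, 18, 11], [25, 26, 31]]  # -> data = [[18, 18, 11], [25, 26, 31]]
ans = data[0][2] + data[1][2]  # -> ans = 42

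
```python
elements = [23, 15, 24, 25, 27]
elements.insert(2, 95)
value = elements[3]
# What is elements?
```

Trace (tracking elements):
elements = [23, 15, 24, 25, 27]  # -> elements = [23, 15, 24, 25, 27]
elements.insert(2, 95)  # -> elements = [23, 15, 95, 24, 25, 27]
value = elements[3]  # -> value = 24

Answer: [23, 15, 95, 24, 25, 27]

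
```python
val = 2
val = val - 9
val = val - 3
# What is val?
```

Trace (tracking val):
val = 2  # -> val = 2
val = val - 9  # -> val = -7
val = val - 3  # -> val = -10

Answer: -10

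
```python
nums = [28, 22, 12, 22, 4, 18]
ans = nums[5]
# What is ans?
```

Answer: 18

Derivation:
Trace (tracking ans):
nums = [28, 22, 12, 22, 4, 18]  # -> nums = [28, 22, 12, 22, 4, 18]
ans = nums[5]  # -> ans = 18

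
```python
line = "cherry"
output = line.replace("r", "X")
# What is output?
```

Trace (tracking output):
line = 'cherry'  # -> line = 'cherry'
output = line.replace('r', 'X')  # -> output = 'cheXXy'

Answer: 'cheXXy'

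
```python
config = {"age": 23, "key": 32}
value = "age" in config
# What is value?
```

Answer: True

Derivation:
Trace (tracking value):
config = {'age': 23, 'key': 32}  # -> config = {'age': 23, 'key': 32}
value = 'age' in config  # -> value = True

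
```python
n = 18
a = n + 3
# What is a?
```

Trace (tracking a):
n = 18  # -> n = 18
a = n + 3  # -> a = 21

Answer: 21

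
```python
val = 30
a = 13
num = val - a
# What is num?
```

Answer: 17

Derivation:
Trace (tracking num):
val = 30  # -> val = 30
a = 13  # -> a = 13
num = val - a  # -> num = 17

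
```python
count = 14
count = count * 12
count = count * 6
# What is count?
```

Answer: 1008

Derivation:
Trace (tracking count):
count = 14  # -> count = 14
count = count * 12  # -> count = 168
count = count * 6  # -> count = 1008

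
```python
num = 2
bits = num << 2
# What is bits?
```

Trace (tracking bits):
num = 2  # -> num = 2
bits = num << 2  # -> bits = 8

Answer: 8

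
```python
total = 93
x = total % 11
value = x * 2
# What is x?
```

Trace (tracking x):
total = 93  # -> total = 93
x = total % 11  # -> x = 5
value = x * 2  # -> value = 10

Answer: 5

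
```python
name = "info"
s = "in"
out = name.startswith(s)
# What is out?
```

Trace (tracking out):
name = 'info'  # -> name = 'info'
s = 'in'  # -> s = 'in'
out = name.startswith(s)  # -> out = True

Answer: True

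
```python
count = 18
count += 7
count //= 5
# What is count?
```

Answer: 5

Derivation:
Trace (tracking count):
count = 18  # -> count = 18
count += 7  # -> count = 25
count //= 5  # -> count = 5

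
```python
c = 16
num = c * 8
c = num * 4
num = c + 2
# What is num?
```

Trace (tracking num):
c = 16  # -> c = 16
num = c * 8  # -> num = 128
c = num * 4  # -> c = 512
num = c + 2  # -> num = 514

Answer: 514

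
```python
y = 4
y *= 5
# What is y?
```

Answer: 20

Derivation:
Trace (tracking y):
y = 4  # -> y = 4
y *= 5  # -> y = 20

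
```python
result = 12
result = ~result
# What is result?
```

Trace (tracking result):
result = 12  # -> result = 12
result = ~result  # -> result = -13

Answer: -13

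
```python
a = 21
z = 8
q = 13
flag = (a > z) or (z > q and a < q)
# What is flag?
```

Answer: True

Derivation:
Trace (tracking flag):
a = 21  # -> a = 21
z = 8  # -> z = 8
q = 13  # -> q = 13
flag = a > z or (z > q and a < q)  # -> flag = True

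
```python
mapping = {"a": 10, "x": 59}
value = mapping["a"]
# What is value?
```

Trace (tracking value):
mapping = {'a': 10, 'x': 59}  # -> mapping = {'a': 10, 'x': 59}
value = mapping['a']  # -> value = 10

Answer: 10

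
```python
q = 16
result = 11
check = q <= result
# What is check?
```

Answer: False

Derivation:
Trace (tracking check):
q = 16  # -> q = 16
result = 11  # -> result = 11
check = q <= result  # -> check = False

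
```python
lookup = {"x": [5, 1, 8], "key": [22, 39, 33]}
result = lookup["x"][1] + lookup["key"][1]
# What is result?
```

Answer: 40

Derivation:
Trace (tracking result):
lookup = {'x': [5, 1, 8], 'key': [22, 39, 33]}  # -> lookup = {'x': [5, 1, 8], 'key': [22, 39, 33]}
result = lookup['x'][1] + lookup['key'][1]  # -> result = 40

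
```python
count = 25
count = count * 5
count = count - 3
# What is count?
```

Trace (tracking count):
count = 25  # -> count = 25
count = count * 5  # -> count = 125
count = count - 3  # -> count = 122

Answer: 122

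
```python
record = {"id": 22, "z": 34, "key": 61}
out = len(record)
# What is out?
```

Trace (tracking out):
record = {'id': 22, 'z': 34, 'key': 61}  # -> record = {'id': 22, 'z': 34, 'key': 61}
out = len(record)  # -> out = 3

Answer: 3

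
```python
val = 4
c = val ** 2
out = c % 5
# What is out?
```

Answer: 1

Derivation:
Trace (tracking out):
val = 4  # -> val = 4
c = val ** 2  # -> c = 16
out = c % 5  # -> out = 1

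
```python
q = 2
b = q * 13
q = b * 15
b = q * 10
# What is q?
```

Trace (tracking q):
q = 2  # -> q = 2
b = q * 13  # -> b = 26
q = b * 15  # -> q = 390
b = q * 10  # -> b = 3900

Answer: 390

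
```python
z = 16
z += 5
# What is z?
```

Trace (tracking z):
z = 16  # -> z = 16
z += 5  # -> z = 21

Answer: 21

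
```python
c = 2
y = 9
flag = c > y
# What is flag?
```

Answer: False

Derivation:
Trace (tracking flag):
c = 2  # -> c = 2
y = 9  # -> y = 9
flag = c > y  # -> flag = False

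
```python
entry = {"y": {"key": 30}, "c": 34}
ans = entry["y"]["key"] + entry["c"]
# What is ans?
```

Answer: 64

Derivation:
Trace (tracking ans):
entry = {'y': {'key': 30}, 'c': 34}  # -> entry = {'y': {'key': 30}, 'c': 34}
ans = entry['y']['key'] + entry['c']  # -> ans = 64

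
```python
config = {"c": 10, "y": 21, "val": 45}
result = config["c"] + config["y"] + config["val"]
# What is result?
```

Trace (tracking result):
config = {'c': 10, 'y': 21, 'val': 45}  # -> config = {'c': 10, 'y': 21, 'val': 45}
result = config['c'] + config['y'] + config['val']  # -> result = 76

Answer: 76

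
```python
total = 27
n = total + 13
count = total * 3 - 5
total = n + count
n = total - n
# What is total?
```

Trace (tracking total):
total = 27  # -> total = 27
n = total + 13  # -> n = 40
count = total * 3 - 5  # -> count = 76
total = n + count  # -> total = 116
n = total - n  # -> n = 76

Answer: 116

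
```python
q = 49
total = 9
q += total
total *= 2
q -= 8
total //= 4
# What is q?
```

Trace (tracking q):
q = 49  # -> q = 49
total = 9  # -> total = 9
q += total  # -> q = 58
total *= 2  # -> total = 18
q -= 8  # -> q = 50
total //= 4  # -> total = 4

Answer: 50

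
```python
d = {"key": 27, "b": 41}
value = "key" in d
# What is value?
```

Answer: True

Derivation:
Trace (tracking value):
d = {'key': 27, 'b': 41}  # -> d = {'key': 27, 'b': 41}
value = 'key' in d  # -> value = True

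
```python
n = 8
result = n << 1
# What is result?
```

Trace (tracking result):
n = 8  # -> n = 8
result = n << 1  # -> result = 16

Answer: 16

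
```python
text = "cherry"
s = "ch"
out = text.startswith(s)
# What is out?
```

Trace (tracking out):
text = 'cherry'  # -> text = 'cherry'
s = 'ch'  # -> s = 'ch'
out = text.startswith(s)  # -> out = True

Answer: True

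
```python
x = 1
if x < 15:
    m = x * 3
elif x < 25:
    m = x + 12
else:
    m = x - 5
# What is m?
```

Trace (tracking m):
x = 1  # -> x = 1
if x < 15:  # condition is True
    m = x * 3  # -> m = 3

Answer: 3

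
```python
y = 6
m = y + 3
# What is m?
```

Answer: 9

Derivation:
Trace (tracking m):
y = 6  # -> y = 6
m = y + 3  # -> m = 9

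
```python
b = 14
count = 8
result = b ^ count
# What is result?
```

Trace (tracking result):
b = 14  # -> b = 14
count = 8  # -> count = 8
result = b ^ count  # -> result = 6

Answer: 6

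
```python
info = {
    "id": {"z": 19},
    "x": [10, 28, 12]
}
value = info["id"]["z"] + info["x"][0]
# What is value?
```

Answer: 29

Derivation:
Trace (tracking value):
info = {'id': {'z': 19}, 'x': [10, 28, 12]}  # -> info = {'id': {'z': 19}, 'x': [10, 28, 12]}
value = info['id']['z'] + info['x'][0]  # -> value = 29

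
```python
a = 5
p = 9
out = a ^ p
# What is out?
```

Answer: 12

Derivation:
Trace (tracking out):
a = 5  # -> a = 5
p = 9  # -> p = 9
out = a ^ p  # -> out = 12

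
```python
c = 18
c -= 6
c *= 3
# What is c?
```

Answer: 36

Derivation:
Trace (tracking c):
c = 18  # -> c = 18
c -= 6  # -> c = 12
c *= 3  # -> c = 36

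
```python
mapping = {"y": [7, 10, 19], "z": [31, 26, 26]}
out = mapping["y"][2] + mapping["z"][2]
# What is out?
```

Answer: 45

Derivation:
Trace (tracking out):
mapping = {'y': [7, 10, 19], 'z': [31, 26, 26]}  # -> mapping = {'y': [7, 10, 19], 'z': [31, 26, 26]}
out = mapping['y'][2] + mapping['z'][2]  # -> out = 45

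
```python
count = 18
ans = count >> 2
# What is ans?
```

Answer: 4

Derivation:
Trace (tracking ans):
count = 18  # -> count = 18
ans = count >> 2  # -> ans = 4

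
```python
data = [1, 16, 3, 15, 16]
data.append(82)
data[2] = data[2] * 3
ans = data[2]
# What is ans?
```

Trace (tracking ans):
data = [1, 16, 3, 15, 16]  # -> data = [1, 16, 3, 15, 16]
data.append(82)  # -> data = [1, 16, 3, 15, 16, 82]
data[2] = data[2] * 3  # -> data = [1, 16, 9, 15, 16, 82]
ans = data[2]  # -> ans = 9

Answer: 9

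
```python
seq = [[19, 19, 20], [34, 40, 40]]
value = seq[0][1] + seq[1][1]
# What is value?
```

Trace (tracking value):
seq = [[19, 19, 20], [34, 40, 40]]  # -> seq = [[19, 19, 20], [34, 40, 40]]
value = seq[0][1] + seq[1][1]  # -> value = 59

Answer: 59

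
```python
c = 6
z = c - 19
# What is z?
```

Trace (tracking z):
c = 6  # -> c = 6
z = c - 19  # -> z = -13

Answer: -13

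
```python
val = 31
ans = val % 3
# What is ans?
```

Answer: 1

Derivation:
Trace (tracking ans):
val = 31  # -> val = 31
ans = val % 3  # -> ans = 1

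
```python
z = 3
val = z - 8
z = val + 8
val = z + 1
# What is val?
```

Answer: 4

Derivation:
Trace (tracking val):
z = 3  # -> z = 3
val = z - 8  # -> val = -5
z = val + 8  # -> z = 3
val = z + 1  # -> val = 4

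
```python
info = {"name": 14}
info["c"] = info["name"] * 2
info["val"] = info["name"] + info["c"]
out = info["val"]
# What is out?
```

Trace (tracking out):
info = {'name': 14}  # -> info = {'name': 14}
info['c'] = info['name'] * 2  # -> info = {'name': 14, 'c': 28}
info['val'] = info['name'] + info['c']  # -> info = {'name': 14, 'c': 28, 'val': 42}
out = info['val']  # -> out = 42

Answer: 42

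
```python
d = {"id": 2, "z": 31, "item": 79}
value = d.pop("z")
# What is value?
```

Answer: 31

Derivation:
Trace (tracking value):
d = {'id': 2, 'z': 31, 'item': 79}  # -> d = {'id': 2, 'z': 31, 'item': 79}
value = d.pop('z')  # -> value = 31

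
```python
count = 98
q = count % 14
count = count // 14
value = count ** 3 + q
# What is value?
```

Answer: 343

Derivation:
Trace (tracking value):
count = 98  # -> count = 98
q = count % 14  # -> q = 0
count = count // 14  # -> count = 7
value = count ** 3 + q  # -> value = 343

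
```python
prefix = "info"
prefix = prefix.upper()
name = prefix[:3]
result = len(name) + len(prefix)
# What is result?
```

Trace (tracking result):
prefix = 'info'  # -> prefix = 'info'
prefix = prefix.upper()  # -> prefix = 'INFO'
name = prefix[:3]  # -> name = 'INF'
result = len(name) + len(prefix)  # -> result = 7

Answer: 7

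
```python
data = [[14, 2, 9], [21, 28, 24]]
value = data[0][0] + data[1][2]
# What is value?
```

Answer: 38

Derivation:
Trace (tracking value):
data = [[14, 2, 9], [21, 28, 24]]  # -> data = [[14, 2, 9], [21, 28, 24]]
value = data[0][0] + data[1][2]  # -> value = 38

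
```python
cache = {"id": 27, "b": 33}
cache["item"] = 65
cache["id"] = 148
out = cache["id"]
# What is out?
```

Answer: 148

Derivation:
Trace (tracking out):
cache = {'id': 27, 'b': 33}  # -> cache = {'id': 27, 'b': 33}
cache['item'] = 65  # -> cache = {'id': 27, 'b': 33, 'item': 65}
cache['id'] = 148  # -> cache = {'id': 148, 'b': 33, 'item': 65}
out = cache['id']  # -> out = 148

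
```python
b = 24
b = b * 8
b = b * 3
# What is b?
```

Trace (tracking b):
b = 24  # -> b = 24
b = b * 8  # -> b = 192
b = b * 3  # -> b = 576

Answer: 576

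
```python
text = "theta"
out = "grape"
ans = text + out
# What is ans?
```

Trace (tracking ans):
text = 'theta'  # -> text = 'theta'
out = 'grape'  # -> out = 'grape'
ans = text + out  # -> ans = 'thetagrape'

Answer: 'thetagrape'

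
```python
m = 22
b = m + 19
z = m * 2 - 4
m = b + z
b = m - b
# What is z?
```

Trace (tracking z):
m = 22  # -> m = 22
b = m + 19  # -> b = 41
z = m * 2 - 4  # -> z = 40
m = b + z  # -> m = 81
b = m - b  # -> b = 40

Answer: 40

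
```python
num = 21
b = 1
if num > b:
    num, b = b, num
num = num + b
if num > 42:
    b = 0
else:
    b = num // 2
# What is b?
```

Trace (tracking b):
num = 21  # -> num = 21
b = 1  # -> b = 1
if num > b:  # condition is True
    num, b = (b, num)  # -> num = 1, b = 21
num = num + b  # -> num = 22
if num > 42:  # condition is False
else:
    b = num // 2  # -> b = 11

Answer: 11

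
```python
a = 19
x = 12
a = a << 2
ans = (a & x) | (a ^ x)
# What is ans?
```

Trace (tracking ans):
a = 19  # -> a = 19
x = 12  # -> x = 12
a = a << 2  # -> a = 76
ans = a & x | a ^ x  # -> ans = 76

Answer: 76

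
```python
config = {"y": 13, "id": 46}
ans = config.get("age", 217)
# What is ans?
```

Answer: 217

Derivation:
Trace (tracking ans):
config = {'y': 13, 'id': 46}  # -> config = {'y': 13, 'id': 46}
ans = config.get('age', 217)  # -> ans = 217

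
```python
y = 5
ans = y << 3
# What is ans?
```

Answer: 40

Derivation:
Trace (tracking ans):
y = 5  # -> y = 5
ans = y << 3  # -> ans = 40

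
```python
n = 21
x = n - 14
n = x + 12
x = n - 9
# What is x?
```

Answer: 10

Derivation:
Trace (tracking x):
n = 21  # -> n = 21
x = n - 14  # -> x = 7
n = x + 12  # -> n = 19
x = n - 9  # -> x = 10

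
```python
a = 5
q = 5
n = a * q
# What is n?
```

Trace (tracking n):
a = 5  # -> a = 5
q = 5  # -> q = 5
n = a * q  # -> n = 25

Answer: 25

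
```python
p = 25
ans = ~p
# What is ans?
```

Trace (tracking ans):
p = 25  # -> p = 25
ans = ~p  # -> ans = -26

Answer: -26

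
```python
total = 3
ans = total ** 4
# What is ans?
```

Trace (tracking ans):
total = 3  # -> total = 3
ans = total ** 4  # -> ans = 81

Answer: 81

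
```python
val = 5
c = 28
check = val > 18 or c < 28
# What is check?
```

Trace (tracking check):
val = 5  # -> val = 5
c = 28  # -> c = 28
check = val > 18 or c < 28  # -> check = False

Answer: False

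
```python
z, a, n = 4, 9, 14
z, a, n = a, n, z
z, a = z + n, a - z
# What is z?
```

Trace (tracking z):
z, a, n = (4, 9, 14)  # -> z = 4, a = 9, n = 14
z, a, n = (a, n, z)  # -> z = 9, a = 14, n = 4
z, a = (z + n, a - z)  # -> z = 13, a = 5

Answer: 13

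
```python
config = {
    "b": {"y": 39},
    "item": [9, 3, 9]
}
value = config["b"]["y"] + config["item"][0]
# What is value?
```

Trace (tracking value):
config = {'b': {'y': 39}, 'item': [9, 3, 9]}  # -> config = {'b': {'y': 39}, 'item': [9, 3, 9]}
value = config['b']['y'] + config['item'][0]  # -> value = 48

Answer: 48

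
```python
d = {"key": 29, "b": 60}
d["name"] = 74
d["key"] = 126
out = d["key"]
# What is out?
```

Answer: 126

Derivation:
Trace (tracking out):
d = {'key': 29, 'b': 60}  # -> d = {'key': 29, 'b': 60}
d['name'] = 74  # -> d = {'key': 29, 'b': 60, 'name': 74}
d['key'] = 126  # -> d = {'key': 126, 'b': 60, 'name': 74}
out = d['key']  # -> out = 126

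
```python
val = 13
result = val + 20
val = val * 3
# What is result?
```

Answer: 33

Derivation:
Trace (tracking result):
val = 13  # -> val = 13
result = val + 20  # -> result = 33
val = val * 3  # -> val = 39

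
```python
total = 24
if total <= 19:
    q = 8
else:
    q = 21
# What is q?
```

Answer: 21

Derivation:
Trace (tracking q):
total = 24  # -> total = 24
if total <= 19:  # condition is False
else:
    q = 21  # -> q = 21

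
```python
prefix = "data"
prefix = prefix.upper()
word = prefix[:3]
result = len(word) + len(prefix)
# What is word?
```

Trace (tracking word):
prefix = 'data'  # -> prefix = 'data'
prefix = prefix.upper()  # -> prefix = 'DATA'
word = prefix[:3]  # -> word = 'DAT'
result = len(word) + len(prefix)  # -> result = 7

Answer: 'DAT'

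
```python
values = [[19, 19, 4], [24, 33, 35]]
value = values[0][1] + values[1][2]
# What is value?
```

Trace (tracking value):
values = [[19, 19, 4], [24, 33, 35]]  # -> values = [[19, 19, 4], [24, 33, 35]]
value = values[0][1] + values[1][2]  # -> value = 54

Answer: 54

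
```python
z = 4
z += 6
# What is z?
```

Answer: 10

Derivation:
Trace (tracking z):
z = 4  # -> z = 4
z += 6  # -> z = 10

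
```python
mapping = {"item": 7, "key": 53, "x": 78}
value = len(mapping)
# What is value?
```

Trace (tracking value):
mapping = {'item': 7, 'key': 53, 'x': 78}  # -> mapping = {'item': 7, 'key': 53, 'x': 78}
value = len(mapping)  # -> value = 3

Answer: 3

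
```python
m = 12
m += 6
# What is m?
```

Answer: 18

Derivation:
Trace (tracking m):
m = 12  # -> m = 12
m += 6  # -> m = 18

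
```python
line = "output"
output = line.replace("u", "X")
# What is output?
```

Trace (tracking output):
line = 'output'  # -> line = 'output'
output = line.replace('u', 'X')  # -> output = 'oXtpXt'

Answer: 'oXtpXt'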